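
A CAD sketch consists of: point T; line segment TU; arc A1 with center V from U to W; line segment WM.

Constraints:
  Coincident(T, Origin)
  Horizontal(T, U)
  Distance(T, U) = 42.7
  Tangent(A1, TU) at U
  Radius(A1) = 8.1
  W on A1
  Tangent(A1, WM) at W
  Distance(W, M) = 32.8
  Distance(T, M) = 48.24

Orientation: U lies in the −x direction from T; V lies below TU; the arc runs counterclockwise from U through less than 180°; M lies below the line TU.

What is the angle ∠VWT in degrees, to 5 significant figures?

23.470°

T is at the origin; TU is horizontal with |TU| = 42.7 and U on the −x side, so U = (-42.700, 0.0000). A1 meets TU tangentially, so VU is at right angles to TU, so V = U + (0, -8.1) = (-42.700, -8.1000). Since VW ⟂ WM (tangency), |VM| = √(8.1² + 32.8²) = 33.785 regardless of where W sits on A1. So M lies on both circle(T, 48.24) and circle(V, 33.785); the below-TU intersection is M = (-28.638, -38.820). W is the foot of the tangent from M: W = (-49.042, -13.139).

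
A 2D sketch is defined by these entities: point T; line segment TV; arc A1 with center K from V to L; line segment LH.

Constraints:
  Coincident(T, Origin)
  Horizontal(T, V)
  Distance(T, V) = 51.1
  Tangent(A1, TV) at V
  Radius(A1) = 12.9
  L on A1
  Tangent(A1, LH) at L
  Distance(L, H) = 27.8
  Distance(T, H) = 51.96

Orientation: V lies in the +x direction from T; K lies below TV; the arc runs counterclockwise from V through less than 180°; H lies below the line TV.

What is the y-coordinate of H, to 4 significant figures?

-38.74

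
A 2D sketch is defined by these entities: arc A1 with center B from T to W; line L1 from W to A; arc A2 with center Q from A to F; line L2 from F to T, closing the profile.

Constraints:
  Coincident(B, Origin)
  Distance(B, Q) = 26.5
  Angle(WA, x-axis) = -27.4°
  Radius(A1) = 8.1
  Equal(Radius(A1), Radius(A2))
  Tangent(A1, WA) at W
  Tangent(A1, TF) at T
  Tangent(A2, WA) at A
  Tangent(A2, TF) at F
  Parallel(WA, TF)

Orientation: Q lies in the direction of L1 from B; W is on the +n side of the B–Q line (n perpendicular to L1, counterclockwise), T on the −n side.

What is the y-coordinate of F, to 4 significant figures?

-19.39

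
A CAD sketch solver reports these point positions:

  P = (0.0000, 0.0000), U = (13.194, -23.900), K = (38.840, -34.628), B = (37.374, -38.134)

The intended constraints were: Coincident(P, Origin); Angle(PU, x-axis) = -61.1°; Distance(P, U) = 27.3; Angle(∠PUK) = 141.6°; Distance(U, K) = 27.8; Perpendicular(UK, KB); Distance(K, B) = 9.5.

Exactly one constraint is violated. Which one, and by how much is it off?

Distance(K, B) = 9.5 — off by 5.70.

P = (0.00, 0.00) ✓; PU at -61.10° ✓; |PU| = 27.30 ✓; ∠PUK = 141.6° ✓; |UK| = 27.80 ✓; ∠(UK, KB) = 89.99° ✓; |KB| = 3.800 ✗.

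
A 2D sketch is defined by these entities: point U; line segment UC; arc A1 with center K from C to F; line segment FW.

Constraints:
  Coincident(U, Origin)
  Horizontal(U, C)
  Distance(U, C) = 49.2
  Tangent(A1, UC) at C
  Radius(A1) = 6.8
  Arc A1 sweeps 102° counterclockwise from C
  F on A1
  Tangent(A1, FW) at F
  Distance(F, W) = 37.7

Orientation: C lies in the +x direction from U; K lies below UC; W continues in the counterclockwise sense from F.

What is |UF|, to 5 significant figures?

43.334

U is at the origin; UC is horizontal with |UC| = 49.2 and C on the +x side, so C = (49.200, 0.0000). Since A1 is tangent to UC there, KC ⟂ UC, so K = C + (0, -6.8) = (49.200, -6.8000). On A1, C sits at bearing 90° from K; a 102° counterclockwise sweep puts F at bearing 192°, so F = K + 6.8·(cos 192°, sin 192°) = (42.549, -8.2138). Then |UF| = |F − U| = 43.334.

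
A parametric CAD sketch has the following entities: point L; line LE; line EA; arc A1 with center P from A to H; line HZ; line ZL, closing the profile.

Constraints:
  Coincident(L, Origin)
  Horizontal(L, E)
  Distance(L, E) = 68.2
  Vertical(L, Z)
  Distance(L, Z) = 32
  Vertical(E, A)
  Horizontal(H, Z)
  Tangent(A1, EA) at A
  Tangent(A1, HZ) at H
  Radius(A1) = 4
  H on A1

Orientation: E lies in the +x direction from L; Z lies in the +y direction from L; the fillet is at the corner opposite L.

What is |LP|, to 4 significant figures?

70.04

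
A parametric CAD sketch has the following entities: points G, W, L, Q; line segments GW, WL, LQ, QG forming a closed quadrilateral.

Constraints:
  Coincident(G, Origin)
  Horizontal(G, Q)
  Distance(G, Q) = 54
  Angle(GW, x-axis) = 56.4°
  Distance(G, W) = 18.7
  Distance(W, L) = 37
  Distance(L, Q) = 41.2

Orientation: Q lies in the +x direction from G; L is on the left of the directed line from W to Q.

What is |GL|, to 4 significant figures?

55.08

Checks: |WL| = 37.00 ✓; |LQ| = 41.20 ✓.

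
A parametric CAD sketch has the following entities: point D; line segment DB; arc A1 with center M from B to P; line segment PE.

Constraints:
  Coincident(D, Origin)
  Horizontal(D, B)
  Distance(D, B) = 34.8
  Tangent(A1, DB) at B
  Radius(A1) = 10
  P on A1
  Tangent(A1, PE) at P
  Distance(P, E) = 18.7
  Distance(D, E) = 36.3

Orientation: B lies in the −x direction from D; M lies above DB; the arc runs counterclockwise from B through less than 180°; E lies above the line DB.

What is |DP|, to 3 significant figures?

26.5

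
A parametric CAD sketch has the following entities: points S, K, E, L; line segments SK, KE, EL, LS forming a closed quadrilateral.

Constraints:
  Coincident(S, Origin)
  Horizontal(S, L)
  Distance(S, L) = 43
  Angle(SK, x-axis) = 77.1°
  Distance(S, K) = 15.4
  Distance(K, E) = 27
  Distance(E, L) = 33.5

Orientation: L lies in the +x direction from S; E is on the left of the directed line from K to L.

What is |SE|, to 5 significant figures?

39.348

S is at the origin; S and L share the same y with |SL| = 43.0 and L in +x, so L = (43.0, 0). SK runs at 77.1° with |SK| = 15.4, so K = (3.4381, 15.011). E is determined by |KE| = 27.0 and |EL| = 33.5 together: it lies at the intersection of circle(K, 27.0) and circle(L, 33.5). With |KL| = 42.314, the foot of the radical line on KL is 16.510 from K and the perpendicular offset is √(27.0² − 16.510²) = 21.364. Taking the left-of-KL solution: E = (26.453, 29.128).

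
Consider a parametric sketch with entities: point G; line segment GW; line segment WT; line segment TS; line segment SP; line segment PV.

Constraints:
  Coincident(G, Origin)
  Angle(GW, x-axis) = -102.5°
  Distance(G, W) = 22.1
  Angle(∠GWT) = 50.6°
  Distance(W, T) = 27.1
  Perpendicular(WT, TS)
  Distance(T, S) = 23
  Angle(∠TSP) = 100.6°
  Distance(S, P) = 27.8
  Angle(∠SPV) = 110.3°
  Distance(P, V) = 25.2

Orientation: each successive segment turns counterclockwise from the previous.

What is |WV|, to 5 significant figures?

14.680

∠TSP = 100.6° gives SP at -163.70° from the x-axis; with |SP| = 27.8, P = (-17.704, 3.3936). ∠SPV = 110.3° gives PV at -94.000° from the x-axis; with |PV| = 25.2, V = (-19.462, -21.745). Then |WV| = |V − W| = 14.680.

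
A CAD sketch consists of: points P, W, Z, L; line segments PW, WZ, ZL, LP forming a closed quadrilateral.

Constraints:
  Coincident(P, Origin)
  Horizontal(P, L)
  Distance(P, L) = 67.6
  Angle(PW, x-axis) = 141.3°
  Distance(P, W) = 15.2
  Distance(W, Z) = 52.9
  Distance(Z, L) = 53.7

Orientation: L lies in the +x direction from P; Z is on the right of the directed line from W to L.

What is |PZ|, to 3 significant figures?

38.0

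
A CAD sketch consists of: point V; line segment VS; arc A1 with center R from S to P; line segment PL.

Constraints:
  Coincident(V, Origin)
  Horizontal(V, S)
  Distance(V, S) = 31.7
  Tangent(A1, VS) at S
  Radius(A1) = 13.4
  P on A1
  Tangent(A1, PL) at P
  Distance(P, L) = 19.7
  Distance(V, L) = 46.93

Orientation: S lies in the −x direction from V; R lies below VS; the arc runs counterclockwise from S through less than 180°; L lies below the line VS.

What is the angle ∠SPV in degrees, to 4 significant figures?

37.59°

Checks: |RP| = 13.40 ✓; ∠(RP, PL) = 90.00° ✓; |PL| = 19.70 ✓; |VL| = 46.93 ✓.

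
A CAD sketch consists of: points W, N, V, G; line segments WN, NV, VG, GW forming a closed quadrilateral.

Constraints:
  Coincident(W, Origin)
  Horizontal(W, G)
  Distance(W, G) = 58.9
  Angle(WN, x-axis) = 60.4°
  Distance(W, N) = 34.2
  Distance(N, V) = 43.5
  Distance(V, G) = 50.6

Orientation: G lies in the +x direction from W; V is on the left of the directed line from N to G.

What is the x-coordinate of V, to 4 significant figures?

55.14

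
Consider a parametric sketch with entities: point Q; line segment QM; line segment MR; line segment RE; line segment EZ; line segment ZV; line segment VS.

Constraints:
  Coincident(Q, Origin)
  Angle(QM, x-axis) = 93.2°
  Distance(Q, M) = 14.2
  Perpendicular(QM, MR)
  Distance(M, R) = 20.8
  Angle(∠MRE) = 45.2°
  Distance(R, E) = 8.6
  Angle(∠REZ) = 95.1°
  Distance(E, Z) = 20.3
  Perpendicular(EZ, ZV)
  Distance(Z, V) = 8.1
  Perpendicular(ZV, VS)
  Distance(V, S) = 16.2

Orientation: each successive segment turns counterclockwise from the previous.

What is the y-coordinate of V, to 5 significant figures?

27.014

Q is at the origin; QM runs at 93.2° with length 14.2, so M = (-0.79267, 14.178). QM is perpendicular to MR, so MR runs at -176.80°; with |MR| = 20.8, R = (-21.560, 13.017). ∠MRE = 45.2° gives RE at -42.000° from the x-axis; with |RE| = 8.6, E = (-15.169, 7.2622). ∠REZ = 95.1° gives EZ at 42.900° from the x-axis; with |EZ| = 20.3, Z = (-0.29857, 21.081). EZ is perpendicular to ZV, so ZV runs at 132.90°; with |ZV| = 8.1, V = (-5.8124, 27.014). So V.y = 27.014.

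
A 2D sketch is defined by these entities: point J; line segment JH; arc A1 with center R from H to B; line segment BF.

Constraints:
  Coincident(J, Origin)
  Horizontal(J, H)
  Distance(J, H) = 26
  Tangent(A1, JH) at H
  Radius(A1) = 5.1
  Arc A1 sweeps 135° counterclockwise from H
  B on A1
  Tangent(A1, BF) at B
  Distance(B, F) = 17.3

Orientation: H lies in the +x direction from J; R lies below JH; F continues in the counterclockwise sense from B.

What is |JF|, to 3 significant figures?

40.5

J is at the origin; J and H share the same y with |JH| = 26.0 and H on the +x side, so H = (26.0, 0.00). Since A1 is tangent to JH there, RH ⟂ JH, so R = H + (0, -5.1) = (26.0, -5.10). On A1, H sits at bearing 90° from R; a 135° counterclockwise sweep puts B at bearing 225°, so B = R + 5.1·(cos 225°, sin 225°) = (22.4, -8.71). A1 meets BF tangentially, so RB is at right angles to BF, so BF runs along (−sin 225°, cos 225°); with |BF| = 17.3, F = (34.6, -20.9). Then |JF| = |F − J| = 40.5.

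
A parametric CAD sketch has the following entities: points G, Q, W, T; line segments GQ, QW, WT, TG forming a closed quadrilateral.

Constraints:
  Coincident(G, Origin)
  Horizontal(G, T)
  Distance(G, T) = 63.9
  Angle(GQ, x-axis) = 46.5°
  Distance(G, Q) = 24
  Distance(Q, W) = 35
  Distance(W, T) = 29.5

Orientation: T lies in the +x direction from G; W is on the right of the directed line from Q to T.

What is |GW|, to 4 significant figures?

38.31

Checks: |QW| = 35.00 ✓; |WT| = 29.50 ✓.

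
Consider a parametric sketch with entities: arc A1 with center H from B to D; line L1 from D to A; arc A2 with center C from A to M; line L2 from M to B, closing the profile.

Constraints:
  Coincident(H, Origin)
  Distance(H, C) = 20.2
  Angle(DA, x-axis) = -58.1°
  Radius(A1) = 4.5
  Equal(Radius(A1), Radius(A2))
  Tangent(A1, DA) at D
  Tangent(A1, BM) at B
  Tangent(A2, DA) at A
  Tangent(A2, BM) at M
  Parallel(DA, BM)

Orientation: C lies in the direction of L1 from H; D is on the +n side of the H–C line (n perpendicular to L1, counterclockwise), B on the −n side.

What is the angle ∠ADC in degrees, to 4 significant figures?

12.56°

The slot axis is L1's direction at -58.1°, so u = (cos -58.1°, sin -58.1°) = (0.5284, -0.8490) and n = (−sin -58.1°, cos -58.1°) = (0.8490, 0.5284). H is at the origin and C lies 20.2 along u from H, so C = 20.2·u = (10.67, -17.15). Tangency of A1 to both parallel lines with radius 4.5 puts D and B at H ± 4.5·n: D = (3.820, 2.378), B = (-3.820, -2.378). Equal radii place A and M the same way about C: A = C + 4.5·n = (14.49, -14.77), M = C − 4.5·n = (6.854, -19.53). Then cos ∠ADC = DA·DC / (|DA||DC|), giving 12.56°.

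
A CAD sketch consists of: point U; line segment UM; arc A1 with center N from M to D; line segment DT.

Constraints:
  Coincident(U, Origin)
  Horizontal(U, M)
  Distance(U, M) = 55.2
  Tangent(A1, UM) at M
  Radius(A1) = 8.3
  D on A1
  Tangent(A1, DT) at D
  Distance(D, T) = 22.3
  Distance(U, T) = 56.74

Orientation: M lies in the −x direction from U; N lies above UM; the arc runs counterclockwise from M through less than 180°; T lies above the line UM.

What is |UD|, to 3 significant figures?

47.7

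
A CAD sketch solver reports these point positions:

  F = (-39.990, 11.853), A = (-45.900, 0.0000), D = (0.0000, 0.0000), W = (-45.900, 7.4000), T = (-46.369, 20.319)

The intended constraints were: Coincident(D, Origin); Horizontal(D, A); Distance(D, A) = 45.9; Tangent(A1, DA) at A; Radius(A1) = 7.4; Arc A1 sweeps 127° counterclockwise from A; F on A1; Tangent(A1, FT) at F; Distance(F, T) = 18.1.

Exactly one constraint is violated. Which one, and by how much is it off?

Distance(F, T) = 18.1 — off by 7.50.

D = (0.00, 0.00) ✓; D.y = 0.00, A.y = 0.00 ✓; |DA| = 45.90 ✓; ∠(WA, AD) = 90.00° ✓; |WA| = 7.400 ✓; bearing(W→F) − bearing(W→A) = 127.0° ✓; |WF| = 7.400 ✓; ∠(WF, FT) = 90.00° ✓; |FT| = 10.60 ✗.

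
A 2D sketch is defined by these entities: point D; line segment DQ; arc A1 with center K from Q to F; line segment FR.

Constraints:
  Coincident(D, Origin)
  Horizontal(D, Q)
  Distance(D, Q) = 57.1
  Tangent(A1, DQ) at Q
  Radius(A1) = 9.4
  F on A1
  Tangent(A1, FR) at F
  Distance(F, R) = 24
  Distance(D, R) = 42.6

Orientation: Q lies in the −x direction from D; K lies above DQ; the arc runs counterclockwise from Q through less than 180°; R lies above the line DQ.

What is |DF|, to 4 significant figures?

49.60

D is at the origin; DQ is horizontal with |DQ| = 57.1 and Q on the −x side, so Q = (-57.10, 0.000). Since A1 is tangent to DQ there, KQ ⟂ DQ, so K = Q + (0, 9.4) = (-57.10, 9.400). Since KF ⟂ FR (tangency), |KR| = √(9.4² + 24.0²) = 25.78 regardless of where F sits on A1. So R lies on both circle(D, 42.6) and circle(K, 25.78); the above-DQ intersection is R = (-35.53, 23.51). F is the foot of the tangent from R: F = (-49.44, 3.951).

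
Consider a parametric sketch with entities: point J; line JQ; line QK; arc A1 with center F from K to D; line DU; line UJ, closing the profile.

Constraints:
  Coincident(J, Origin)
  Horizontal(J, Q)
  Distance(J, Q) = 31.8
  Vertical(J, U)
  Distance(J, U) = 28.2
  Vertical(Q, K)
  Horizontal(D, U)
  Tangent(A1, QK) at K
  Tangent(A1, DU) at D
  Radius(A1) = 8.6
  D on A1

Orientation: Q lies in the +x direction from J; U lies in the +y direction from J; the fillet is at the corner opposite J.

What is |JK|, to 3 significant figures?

37.4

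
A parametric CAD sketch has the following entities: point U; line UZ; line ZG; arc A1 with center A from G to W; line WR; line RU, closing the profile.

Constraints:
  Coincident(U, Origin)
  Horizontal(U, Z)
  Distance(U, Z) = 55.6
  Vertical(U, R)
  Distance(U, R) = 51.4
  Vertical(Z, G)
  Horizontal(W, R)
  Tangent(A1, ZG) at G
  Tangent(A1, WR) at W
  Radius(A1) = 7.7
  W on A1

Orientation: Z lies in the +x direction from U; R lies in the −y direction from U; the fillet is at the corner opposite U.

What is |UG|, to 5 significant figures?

70.718

U is at the origin; UZ is horizontal with |UZ| = 55.6 and Z on the +x side, so Z = (55.600, 0.0000). UR is vertical with |UR| = 51.4 and R on the −y side, so R = (0.0000, -51.400). The virtual corner opposite U is at (55.600, -51.400). Tangency of A1 to ZG means the radius AG is perpendicular to ZG and tangency of A1 to WR means the radius AW is perpendicular to WR, with radius 7.7, so the center A sits 7.7 in from both sides at A = (47.900, -43.700). That places the tangent points at G = (55.600, -43.700) on ZG and W = (47.900, -51.400) on WR. Then |UG| = |G − U| = 70.718.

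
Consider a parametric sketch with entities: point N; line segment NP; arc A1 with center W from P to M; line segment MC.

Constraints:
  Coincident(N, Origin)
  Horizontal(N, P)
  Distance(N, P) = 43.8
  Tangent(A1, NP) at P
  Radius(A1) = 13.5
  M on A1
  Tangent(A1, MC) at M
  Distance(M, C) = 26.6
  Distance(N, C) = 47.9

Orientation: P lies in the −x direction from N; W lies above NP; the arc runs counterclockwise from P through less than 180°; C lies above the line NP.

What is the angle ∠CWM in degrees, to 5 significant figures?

63.091°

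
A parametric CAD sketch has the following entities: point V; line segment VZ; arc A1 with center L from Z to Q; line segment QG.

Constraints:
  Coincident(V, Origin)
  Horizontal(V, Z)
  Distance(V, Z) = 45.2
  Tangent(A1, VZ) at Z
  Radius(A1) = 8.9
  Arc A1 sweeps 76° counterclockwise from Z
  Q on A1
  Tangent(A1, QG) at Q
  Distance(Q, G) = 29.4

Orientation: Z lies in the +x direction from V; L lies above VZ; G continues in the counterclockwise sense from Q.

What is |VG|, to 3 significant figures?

70.4

V is at the origin; VZ is horizontal with |VZ| = 45.2 and Z on the +x side, so Z = (45.2, 0.00). The tangent condition forces LZ to be normal to VZ, so L = Z + (0, 8.9) = (45.2, 8.90). On A1, Z sits at bearing -90° from L; a 76° counterclockwise sweep puts Q at bearing -14°, so Q = L + 8.9·(cos -14°, sin -14°) = (53.8, 6.75). Tangency of A1 to QG means the radius LQ is perpendicular to QG, so QG runs along (−sin -14°, cos -14°); with |QG| = 29.4, G = (60.9, 35.3). Then |VG| = |G − V| = 70.4.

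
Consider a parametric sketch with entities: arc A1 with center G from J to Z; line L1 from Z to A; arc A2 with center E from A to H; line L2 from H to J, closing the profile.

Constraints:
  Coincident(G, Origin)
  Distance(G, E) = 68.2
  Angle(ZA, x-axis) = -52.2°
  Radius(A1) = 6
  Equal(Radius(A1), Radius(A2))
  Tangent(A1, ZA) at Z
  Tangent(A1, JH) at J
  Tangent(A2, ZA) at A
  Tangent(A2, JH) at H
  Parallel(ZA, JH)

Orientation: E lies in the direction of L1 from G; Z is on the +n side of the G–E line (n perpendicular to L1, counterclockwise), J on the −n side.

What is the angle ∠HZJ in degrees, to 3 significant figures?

80.0°

Tangency of A1 to both parallel lines with radius 6.0 puts Z and J at G ± 6.0·n: Z = (4.74, 3.68), J = (-4.74, -3.68). Equal radii place A and H the same way about E: A = E + 6.0·n = (46.5, -50.2), H = E − 6.0·n = (37.1, -57.6). Then cos ∠HZJ = ZH·ZJ / (|ZH||ZJ|), giving 80.0°.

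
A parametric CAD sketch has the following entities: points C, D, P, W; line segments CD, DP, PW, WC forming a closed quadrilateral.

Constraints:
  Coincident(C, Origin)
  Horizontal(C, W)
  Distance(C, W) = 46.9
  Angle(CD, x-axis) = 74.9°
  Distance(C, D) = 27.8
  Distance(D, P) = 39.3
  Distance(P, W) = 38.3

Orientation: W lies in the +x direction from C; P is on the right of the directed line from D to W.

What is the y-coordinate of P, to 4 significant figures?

-12.31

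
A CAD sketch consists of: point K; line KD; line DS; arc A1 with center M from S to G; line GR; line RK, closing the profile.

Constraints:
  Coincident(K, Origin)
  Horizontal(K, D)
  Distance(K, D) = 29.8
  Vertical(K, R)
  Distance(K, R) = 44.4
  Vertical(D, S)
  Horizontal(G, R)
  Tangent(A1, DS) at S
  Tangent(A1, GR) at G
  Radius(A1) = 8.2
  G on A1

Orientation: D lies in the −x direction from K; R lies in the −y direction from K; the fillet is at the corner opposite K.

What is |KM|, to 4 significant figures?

42.15

K is at the origin; K and D share the same y with |KD| = 29.8 and D on the −x side, so D = (-29.80, 0.000). K and R share the same x with |KR| = 44.4 and R on the −y side, so R = (0.000, -44.40). The virtual corner opposite K is at (-29.80, -44.40). Tangency of A1 to DS means the radius MS is perpendicular to DS and tangency of A1 to GR means the radius MG is perpendicular to GR, with radius 8.2, so the center M sits 8.2 in from both sides at M = (-21.60, -36.20). Then |KM| = |M − K| = 42.15.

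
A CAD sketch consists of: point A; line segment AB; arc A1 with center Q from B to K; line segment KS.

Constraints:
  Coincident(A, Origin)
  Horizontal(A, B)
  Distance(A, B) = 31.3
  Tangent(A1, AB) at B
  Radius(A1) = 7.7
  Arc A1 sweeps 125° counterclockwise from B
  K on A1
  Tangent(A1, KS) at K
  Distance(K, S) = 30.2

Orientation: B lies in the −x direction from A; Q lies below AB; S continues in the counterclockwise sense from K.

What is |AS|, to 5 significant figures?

42.069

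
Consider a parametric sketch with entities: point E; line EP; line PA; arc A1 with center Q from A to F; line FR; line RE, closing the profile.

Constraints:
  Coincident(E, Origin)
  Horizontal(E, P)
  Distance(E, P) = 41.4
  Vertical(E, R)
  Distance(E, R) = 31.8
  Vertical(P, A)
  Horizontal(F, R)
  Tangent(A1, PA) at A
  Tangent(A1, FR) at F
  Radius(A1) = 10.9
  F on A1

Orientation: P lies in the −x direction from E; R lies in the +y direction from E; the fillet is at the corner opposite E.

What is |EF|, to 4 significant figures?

44.06

E is at the origin; EP is horizontal with |EP| = 41.4 and P on the −x side, so P = (-41.40, 0.000). E and R share the same x with |ER| = 31.8 and R on the +y side, so R = (0.000, 31.80). The virtual corner opposite E is at (-41.40, 31.80). Tangency of A1 to PA means the radius QA is perpendicular to PA and the tangent condition forces QF to be normal to FR, with radius 10.9, so the center Q sits 10.9 in from both sides at Q = (-30.50, 20.90). That places the tangent points at A = (-41.40, 20.90) on PA and F = (-30.50, 31.80) on FR. Then |EF| = |F − E| = 44.06.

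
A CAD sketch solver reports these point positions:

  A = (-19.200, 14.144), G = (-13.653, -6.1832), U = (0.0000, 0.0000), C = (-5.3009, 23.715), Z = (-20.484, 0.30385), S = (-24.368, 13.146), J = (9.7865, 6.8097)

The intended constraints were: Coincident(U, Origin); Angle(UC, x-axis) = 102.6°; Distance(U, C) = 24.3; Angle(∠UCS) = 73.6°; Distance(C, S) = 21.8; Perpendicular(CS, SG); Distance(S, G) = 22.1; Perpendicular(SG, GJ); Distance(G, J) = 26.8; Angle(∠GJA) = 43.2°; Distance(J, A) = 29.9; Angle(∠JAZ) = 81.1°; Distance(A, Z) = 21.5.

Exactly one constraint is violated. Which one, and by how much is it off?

Distance(A, Z) = 21.5 — off by 7.60.

U = (0.00, 0.00) ✓; UC at 102.6° ✓; |UC| = 24.30 ✓; ∠UCS = 73.60° ✓; |CS| = 21.80 ✓; ∠(CS, SG) = 90.00° ✓; |SG| = 22.10 ✓; ∠(SG, GJ) = 90.00° ✓; |GJ| = 26.80 ✓; ∠GJA = 43.20° ✓; |JA| = 29.90 ✓; ∠JAZ = 81.10° ✓; |AZ| = 13.90 ✗.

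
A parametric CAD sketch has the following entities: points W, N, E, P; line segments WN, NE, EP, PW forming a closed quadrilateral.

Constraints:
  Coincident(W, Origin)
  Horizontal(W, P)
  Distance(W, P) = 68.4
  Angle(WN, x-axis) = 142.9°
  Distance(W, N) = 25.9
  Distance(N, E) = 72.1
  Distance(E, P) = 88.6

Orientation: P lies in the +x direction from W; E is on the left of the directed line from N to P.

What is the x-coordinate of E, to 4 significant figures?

20.71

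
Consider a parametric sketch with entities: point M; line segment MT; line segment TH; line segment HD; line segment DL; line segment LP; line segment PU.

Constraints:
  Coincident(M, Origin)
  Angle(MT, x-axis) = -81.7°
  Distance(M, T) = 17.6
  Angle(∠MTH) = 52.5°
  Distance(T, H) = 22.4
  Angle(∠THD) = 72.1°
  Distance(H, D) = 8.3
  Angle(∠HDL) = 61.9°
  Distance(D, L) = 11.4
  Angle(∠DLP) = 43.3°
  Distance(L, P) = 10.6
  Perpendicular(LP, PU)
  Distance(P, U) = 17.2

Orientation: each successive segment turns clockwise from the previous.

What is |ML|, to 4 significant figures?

14.32

M is at the origin; MT runs at -81.7° with length 17.6, so T = (2.541, -17.42). ∠MTH = 52.5° gives TH at 150.8° from the x-axis; with |TH| = 22.4, H = (-17.01, -6.488). ∠THD = 72.1° gives HD at 42.90° from the x-axis; with |HD| = 8.3, D = (-10.93, -0.8376). ∠HDL = 61.9° gives DL at -75.20° from the x-axis; with |DL| = 11.4, L = (-8.021, -11.86). Then |ML| = |L − M| = 14.32.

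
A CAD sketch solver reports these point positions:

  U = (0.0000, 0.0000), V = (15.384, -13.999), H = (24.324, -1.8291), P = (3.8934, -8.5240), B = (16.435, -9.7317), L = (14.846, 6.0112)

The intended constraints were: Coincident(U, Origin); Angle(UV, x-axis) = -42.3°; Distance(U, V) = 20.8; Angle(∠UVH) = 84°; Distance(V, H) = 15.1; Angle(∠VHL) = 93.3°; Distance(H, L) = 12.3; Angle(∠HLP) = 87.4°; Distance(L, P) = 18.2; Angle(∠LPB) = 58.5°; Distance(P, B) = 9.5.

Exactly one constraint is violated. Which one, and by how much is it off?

Distance(P, B) = 9.5 — off by 3.10.

U = (0.00, 0.00) ✓; UV at -42.30° ✓; |UV| = 20.80 ✓; ∠UVH = 84.00° ✓; |VH| = 15.10 ✓; ∠VHL = 93.30° ✓; |HL| = 12.30 ✓; ∠HLP = 87.40° ✓; |LP| = 18.20 ✓; ∠LPB = 58.50° ✓; |PB| = 12.60 ✗.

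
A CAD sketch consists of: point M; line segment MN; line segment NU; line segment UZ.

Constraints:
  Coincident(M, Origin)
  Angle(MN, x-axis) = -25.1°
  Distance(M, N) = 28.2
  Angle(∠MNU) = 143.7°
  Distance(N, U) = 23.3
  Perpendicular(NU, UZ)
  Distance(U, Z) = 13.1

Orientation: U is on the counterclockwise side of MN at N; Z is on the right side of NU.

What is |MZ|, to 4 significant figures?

54.83

M is at the origin; MN runs at -25.1° with length 28.2, so N = 28.2·(cos -25.1°, sin -25.1°) = (25.54, -11.96). ∠MNU = 143.7°, so NU runs at -25.1° + (180° − 143.7°) = 11.20° from the x-axis; with |NU| = 23.3, U = N + 23.3·(cos 11.20°, sin 11.20°) = (48.39, -7.437). The perpendicularity gives UZ at right angles to NU; with |UZ| = 13.1 on the right of NU, Z = U + 13.1·(0.1942, -0.9810) = (50.94, -20.29). Then |MZ| = |Z − M| = 54.83.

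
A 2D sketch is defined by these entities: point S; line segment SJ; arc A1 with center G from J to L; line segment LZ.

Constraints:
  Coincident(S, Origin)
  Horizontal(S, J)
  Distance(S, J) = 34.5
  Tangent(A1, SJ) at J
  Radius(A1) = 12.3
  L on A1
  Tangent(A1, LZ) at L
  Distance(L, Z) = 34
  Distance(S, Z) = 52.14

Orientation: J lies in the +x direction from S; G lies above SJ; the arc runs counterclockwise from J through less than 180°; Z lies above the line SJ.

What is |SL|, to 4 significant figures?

48.46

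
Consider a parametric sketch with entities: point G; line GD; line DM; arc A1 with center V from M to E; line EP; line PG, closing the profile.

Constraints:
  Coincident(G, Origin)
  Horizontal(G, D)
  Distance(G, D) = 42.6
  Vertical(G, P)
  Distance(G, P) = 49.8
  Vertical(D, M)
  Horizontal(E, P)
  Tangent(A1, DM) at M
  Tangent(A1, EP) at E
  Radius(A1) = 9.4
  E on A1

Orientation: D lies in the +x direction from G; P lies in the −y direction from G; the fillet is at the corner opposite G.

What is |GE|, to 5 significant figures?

59.852

G is at the origin; G and D share the same y with |GD| = 42.6 and D on the +x side, so D = (42.600, 0.0000). GP is vertical with |GP| = 49.8 and P on the −y side, so P = (0.0000, -49.800). The virtual corner opposite G is at (42.600, -49.800). Since A1 is tangent to DM there, VM ⟂ DM and the tangent condition forces VE to be normal to EP, with radius 9.4, so the center V sits 9.4 in from both sides at V = (33.200, -40.400). That places the tangent points at M = (42.600, -40.400) on DM and E = (33.200, -49.800) on EP. Then |GE| = |E − G| = 59.852.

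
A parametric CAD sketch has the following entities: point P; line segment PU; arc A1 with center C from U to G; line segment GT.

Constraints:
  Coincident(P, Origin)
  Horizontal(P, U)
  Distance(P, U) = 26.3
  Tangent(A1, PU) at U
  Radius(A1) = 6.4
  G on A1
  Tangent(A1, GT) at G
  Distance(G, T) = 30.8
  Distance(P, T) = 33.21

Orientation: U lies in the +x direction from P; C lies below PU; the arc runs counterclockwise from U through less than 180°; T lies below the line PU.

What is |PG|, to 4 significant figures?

20.78

Checks: ∠(CU, UP) = 90.00° ✓; |CG| = 6.400 ✓; ∠(CG, GT) = 90.00° ✓; |GT| = 30.80 ✓; |PT| = 33.21 ✓.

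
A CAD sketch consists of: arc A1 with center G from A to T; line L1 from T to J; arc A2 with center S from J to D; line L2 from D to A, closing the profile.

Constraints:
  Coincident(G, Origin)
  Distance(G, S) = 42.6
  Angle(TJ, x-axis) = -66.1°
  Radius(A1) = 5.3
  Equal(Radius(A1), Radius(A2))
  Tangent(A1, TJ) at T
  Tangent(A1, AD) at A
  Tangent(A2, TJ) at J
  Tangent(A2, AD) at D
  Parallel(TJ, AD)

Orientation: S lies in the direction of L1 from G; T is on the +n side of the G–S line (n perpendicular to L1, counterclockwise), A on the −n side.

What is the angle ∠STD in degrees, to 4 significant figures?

6.881°

Tangency of A1 to both parallel lines with radius 5.3 puts T and A at G ± 5.3·n: T = (4.846, 2.147), A = (-4.846, -2.147). Equal radii place J and D the same way about S: J = S + 5.3·n = (22.10, -36.80), D = S − 5.3·n = (12.41, -41.09). Then cos ∠STD = TS·TD / (|TS||TD|), giving 6.881°.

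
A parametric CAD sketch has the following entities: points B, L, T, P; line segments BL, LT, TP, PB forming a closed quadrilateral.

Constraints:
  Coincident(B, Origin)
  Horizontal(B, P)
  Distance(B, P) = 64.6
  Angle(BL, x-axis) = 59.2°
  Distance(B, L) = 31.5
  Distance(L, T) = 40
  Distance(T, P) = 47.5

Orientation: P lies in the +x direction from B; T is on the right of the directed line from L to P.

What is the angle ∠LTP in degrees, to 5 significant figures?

78.236°

Checks: |LT| = 40.00 ✓; |TP| = 47.50 ✓.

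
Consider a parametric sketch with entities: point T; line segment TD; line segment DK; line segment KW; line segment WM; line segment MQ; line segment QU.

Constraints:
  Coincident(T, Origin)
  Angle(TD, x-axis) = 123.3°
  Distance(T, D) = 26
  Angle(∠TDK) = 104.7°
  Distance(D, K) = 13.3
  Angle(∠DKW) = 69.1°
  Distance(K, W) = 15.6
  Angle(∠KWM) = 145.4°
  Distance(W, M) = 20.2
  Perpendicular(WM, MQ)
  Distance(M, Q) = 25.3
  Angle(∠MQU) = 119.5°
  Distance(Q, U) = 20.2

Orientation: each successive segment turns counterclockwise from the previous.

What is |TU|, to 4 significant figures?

38.93

WM ⟂ MQ, so MQ runs at 74.10°; with |MQ| = 25.3, Q = (9.401, 24.25). ∠MQU = 119.5° gives QU at 134.6° from the x-axis; with |QU| = 20.2, U = (-4.782, 38.63). Then |TU| = |U − T| = 38.93.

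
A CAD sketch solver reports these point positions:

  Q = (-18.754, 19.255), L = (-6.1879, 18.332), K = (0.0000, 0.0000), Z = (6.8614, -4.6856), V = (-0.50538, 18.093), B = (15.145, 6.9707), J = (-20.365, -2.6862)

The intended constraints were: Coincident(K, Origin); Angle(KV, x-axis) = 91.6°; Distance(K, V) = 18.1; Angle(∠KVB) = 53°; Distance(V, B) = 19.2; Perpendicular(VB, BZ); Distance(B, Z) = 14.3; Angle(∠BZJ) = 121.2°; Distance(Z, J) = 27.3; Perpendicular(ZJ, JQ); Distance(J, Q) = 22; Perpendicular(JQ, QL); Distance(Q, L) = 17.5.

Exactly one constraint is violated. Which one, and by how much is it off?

Distance(Q, L) = 17.5 — off by 4.90.

K = (0.00, 0.00) ✓; KV at 91.60° ✓; |KV| = 18.10 ✓; ∠KVB = 53.00° ✓; |VB| = 19.20 ✓; ∠(VB, BZ) = 90.00° ✓; |BZ| = 14.30 ✓; ∠BZJ = 121.2° ✓; |ZJ| = 27.30 ✓; ∠(ZJ, JQ) = 90.00° ✓; |JQ| = 22.00 ✓; ∠(JQ, QL) = 90.00° ✓; |QL| = 12.60 ✗.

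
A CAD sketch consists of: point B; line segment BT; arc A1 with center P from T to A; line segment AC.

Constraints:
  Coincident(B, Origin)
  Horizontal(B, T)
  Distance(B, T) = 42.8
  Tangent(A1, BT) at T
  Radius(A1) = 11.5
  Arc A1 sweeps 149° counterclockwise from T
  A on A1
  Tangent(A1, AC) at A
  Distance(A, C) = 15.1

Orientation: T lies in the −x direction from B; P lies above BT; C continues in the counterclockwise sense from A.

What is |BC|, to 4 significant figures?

57.71

B is at the origin; BT is horizontal with |BT| = 42.8 and T on the −x side, so T = (-42.80, 0.000). A1 meets BT tangentially, so PT is at right angles to BT, so P = T + (0, 11.5) = (-42.80, 11.50). On A1, T sits at bearing -90° from P; a 149° counterclockwise sweep puts A at bearing 59°, so A = P + 11.5·(cos 59°, sin 59°) = (-36.88, 21.36). Since A1 is tangent to AC there, PA ⟂ AC, so AC runs along (−sin 59°, cos 59°); with |AC| = 15.1, C = (-49.82, 29.13). Then |BC| = |C − B| = 57.71.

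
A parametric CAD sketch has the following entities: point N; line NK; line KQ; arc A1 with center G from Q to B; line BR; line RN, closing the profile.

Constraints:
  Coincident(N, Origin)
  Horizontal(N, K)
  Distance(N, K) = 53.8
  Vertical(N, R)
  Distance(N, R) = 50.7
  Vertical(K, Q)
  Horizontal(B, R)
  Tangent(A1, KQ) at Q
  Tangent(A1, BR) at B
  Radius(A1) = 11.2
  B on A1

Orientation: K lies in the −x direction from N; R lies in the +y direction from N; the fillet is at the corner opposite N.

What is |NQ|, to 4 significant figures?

66.74

N is at the origin; NK is horizontal with |NK| = 53.8 and K on the −x side, so K = (-53.80, 0.000). N and R share the same x with |NR| = 50.7 and R on the +y side, so R = (0.000, 50.70). The virtual corner opposite N is at (-53.80, 50.70). Since A1 is tangent to KQ there, GQ ⟂ KQ and the tangent condition forces GB to be normal to BR, with radius 11.2, so the center G sits 11.2 in from both sides at G = (-42.60, 39.50). That places the tangent points at Q = (-53.80, 39.50) on KQ and B = (-42.60, 50.70) on BR. Then |NQ| = |Q − N| = 66.74.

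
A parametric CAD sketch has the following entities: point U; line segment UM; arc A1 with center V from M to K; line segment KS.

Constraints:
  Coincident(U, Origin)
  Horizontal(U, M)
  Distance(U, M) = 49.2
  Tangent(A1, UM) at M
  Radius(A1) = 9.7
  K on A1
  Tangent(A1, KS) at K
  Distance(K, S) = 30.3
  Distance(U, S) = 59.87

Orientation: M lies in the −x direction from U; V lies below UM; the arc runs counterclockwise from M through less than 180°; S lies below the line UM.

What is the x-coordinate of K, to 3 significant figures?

-57.8

Checks: |VK| = 9.700 ✓; ∠(VK, KS) = 90.00° ✓; |KS| = 30.30 ✓; |US| = 59.87 ✓.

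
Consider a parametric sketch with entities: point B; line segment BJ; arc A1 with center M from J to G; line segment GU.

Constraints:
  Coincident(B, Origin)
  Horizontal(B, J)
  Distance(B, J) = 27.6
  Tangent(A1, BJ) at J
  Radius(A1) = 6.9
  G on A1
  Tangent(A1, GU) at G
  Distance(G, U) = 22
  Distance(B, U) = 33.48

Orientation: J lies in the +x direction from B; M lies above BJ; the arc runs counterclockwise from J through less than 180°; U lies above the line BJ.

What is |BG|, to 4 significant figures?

34.74

B is at the origin; B and J share the same y with |BJ| = 27.6 and J on the +x side, so J = (27.60, 0.000). The tangent condition forces MJ to be normal to BJ, so M = J + (0, 6.9) = (27.60, 6.900). Since MG ⟂ GU (tangency), |MU| = √(6.9² + 22.0²) = 23.06 regardless of where G sits on A1. So U lies on both circle(B, 33.48) and circle(M, 23.06); the above-BJ intersection is U = (18.33, 28.01). G is the foot of the tangent from U: G = (32.80, 11.44).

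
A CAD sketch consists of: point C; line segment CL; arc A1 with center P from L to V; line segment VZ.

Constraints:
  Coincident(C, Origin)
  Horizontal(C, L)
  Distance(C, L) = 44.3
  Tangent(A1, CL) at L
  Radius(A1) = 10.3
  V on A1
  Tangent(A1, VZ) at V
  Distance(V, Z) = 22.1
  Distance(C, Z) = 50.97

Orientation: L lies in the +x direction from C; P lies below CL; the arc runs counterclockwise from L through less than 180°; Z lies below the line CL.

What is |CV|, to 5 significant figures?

36.252

Checks: |PV| = 10.30 ✓; ∠(PV, VZ) = 90.00° ✓; |VZ| = 22.10 ✓; |CZ| = 50.97 ✓.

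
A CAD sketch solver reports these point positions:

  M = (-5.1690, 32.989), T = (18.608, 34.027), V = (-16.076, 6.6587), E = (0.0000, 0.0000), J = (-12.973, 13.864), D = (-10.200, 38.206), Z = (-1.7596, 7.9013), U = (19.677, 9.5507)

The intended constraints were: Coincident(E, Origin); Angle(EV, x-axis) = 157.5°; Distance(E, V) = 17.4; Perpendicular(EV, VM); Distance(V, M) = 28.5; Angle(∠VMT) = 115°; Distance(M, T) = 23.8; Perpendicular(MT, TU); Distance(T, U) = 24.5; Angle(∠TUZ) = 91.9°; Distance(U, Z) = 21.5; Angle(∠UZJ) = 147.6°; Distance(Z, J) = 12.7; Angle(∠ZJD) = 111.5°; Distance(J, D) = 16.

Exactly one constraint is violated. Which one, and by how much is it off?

Distance(J, D) = 16 — off by 8.50.

E = (0.00, 0.00) ✓; EV at 157.5° ✓; |EV| = 17.40 ✓; ∠(EV, VM) = 90.00° ✓; |VM| = 28.50 ✓; ∠VMT = 115.0° ✓; |MT| = 23.80 ✓; ∠(MT, TU) = 90.00° ✓; |TU| = 24.50 ✓; ∠TUZ = 91.90° ✓; |UZ| = 21.50 ✓; ∠UZJ = 147.6° ✓; |ZJ| = 12.70 ✓; ∠ZJD = 111.5° ✓; |JD| = 24.50 ✗.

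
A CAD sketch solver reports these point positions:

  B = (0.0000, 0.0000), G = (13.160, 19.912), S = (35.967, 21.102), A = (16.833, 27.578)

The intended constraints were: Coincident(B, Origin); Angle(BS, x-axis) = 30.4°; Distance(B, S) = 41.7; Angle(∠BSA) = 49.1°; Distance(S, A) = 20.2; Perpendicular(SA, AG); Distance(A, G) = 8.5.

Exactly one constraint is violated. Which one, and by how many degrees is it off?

Perpendicular(SA, AG) — off by 6.90°.

B = (0.00, 0.00) ✓; BS at 30.40° ✓; |BS| = 41.70 ✓; ∠BSA = 49.10° ✓; |SA| = 20.20 ✓; ∠(SA, AG) = 83.10° ✗; |AG| = 8.500 ✓.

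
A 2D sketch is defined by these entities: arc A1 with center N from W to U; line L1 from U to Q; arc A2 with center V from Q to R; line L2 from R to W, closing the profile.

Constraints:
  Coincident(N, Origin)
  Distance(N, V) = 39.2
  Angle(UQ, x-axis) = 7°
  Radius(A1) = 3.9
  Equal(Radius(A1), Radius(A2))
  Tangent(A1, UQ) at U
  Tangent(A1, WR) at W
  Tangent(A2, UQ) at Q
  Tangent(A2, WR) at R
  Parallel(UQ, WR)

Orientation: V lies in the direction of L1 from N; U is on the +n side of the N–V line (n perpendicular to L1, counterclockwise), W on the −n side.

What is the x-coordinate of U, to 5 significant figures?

-0.47529

The slot axis is L1's direction at 7.0°, so u = (cos 7.0°, sin 7.0°) = (0.99255, 0.12187) and n = (−sin 7.0°, cos 7.0°) = (-0.12187, 0.99255). N is at the origin and V lies 39.2 along u from N, so V = 39.2·u = (38.908, 4.7773). Tangency of A1 to both parallel lines with radius 3.9 puts U and W at N ± 3.9·n: U = (-0.47529, 3.8709), W = (0.47529, -3.8709). So U.x = -0.47529.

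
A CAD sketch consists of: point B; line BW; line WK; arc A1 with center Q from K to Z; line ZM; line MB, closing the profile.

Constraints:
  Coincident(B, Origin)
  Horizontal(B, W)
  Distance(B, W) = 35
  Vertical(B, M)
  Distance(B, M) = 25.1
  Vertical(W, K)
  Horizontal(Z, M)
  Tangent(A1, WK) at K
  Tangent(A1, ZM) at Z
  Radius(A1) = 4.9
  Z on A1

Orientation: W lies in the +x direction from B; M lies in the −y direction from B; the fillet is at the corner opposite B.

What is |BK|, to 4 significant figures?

40.41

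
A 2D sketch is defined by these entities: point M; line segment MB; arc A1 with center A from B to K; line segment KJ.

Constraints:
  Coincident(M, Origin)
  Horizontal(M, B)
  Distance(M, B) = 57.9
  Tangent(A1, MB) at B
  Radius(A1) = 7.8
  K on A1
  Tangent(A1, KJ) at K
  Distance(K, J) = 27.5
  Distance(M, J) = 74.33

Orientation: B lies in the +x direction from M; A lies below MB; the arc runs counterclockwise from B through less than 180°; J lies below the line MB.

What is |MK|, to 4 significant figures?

52.56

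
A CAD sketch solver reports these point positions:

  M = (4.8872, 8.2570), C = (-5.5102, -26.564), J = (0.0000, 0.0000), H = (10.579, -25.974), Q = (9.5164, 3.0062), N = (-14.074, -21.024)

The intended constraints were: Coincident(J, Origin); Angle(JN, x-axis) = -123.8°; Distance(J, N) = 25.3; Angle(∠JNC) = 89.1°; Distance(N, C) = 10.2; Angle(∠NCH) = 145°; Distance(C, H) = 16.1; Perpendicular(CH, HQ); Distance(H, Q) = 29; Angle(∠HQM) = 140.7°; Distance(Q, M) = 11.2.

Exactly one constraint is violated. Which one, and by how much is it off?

Distance(Q, M) = 11.2 — off by 4.20.

J = (0.00, 0.00) ✓; JN at -123.8° ✓; |JN| = 25.30 ✓; ∠JNC = 89.10° ✓; |NC| = 10.20 ✓; ∠NCH = 145.0° ✓; |CH| = 16.10 ✓; ∠(CH, HQ) = 90.00° ✓; |HQ| = 29.00 ✓; ∠HQM = 140.7° ✓; |QM| = 7.000 ✗.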